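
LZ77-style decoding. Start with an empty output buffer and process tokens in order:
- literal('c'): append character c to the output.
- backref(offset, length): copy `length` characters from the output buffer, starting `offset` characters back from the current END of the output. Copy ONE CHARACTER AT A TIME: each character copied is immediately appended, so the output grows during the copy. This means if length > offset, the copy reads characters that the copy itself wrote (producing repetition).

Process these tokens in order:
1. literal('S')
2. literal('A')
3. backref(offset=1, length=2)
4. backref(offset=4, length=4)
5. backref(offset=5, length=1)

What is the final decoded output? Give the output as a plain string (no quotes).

Token 1: literal('S'). Output: "S"
Token 2: literal('A'). Output: "SA"
Token 3: backref(off=1, len=2) (overlapping!). Copied 'AA' from pos 1. Output: "SAAA"
Token 4: backref(off=4, len=4). Copied 'SAAA' from pos 0. Output: "SAAASAAA"
Token 5: backref(off=5, len=1). Copied 'A' from pos 3. Output: "SAAASAAAA"

Answer: SAAASAAAA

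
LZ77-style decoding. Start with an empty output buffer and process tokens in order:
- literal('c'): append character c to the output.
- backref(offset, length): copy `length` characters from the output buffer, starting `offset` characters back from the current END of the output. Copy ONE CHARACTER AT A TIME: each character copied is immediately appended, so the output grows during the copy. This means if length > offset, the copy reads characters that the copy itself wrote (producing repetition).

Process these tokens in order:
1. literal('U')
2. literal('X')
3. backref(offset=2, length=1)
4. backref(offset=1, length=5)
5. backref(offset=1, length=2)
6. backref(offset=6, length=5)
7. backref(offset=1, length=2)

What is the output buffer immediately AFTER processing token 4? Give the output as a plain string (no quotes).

Token 1: literal('U'). Output: "U"
Token 2: literal('X'). Output: "UX"
Token 3: backref(off=2, len=1). Copied 'U' from pos 0. Output: "UXU"
Token 4: backref(off=1, len=5) (overlapping!). Copied 'UUUUU' from pos 2. Output: "UXUUUUUU"

Answer: UXUUUUUU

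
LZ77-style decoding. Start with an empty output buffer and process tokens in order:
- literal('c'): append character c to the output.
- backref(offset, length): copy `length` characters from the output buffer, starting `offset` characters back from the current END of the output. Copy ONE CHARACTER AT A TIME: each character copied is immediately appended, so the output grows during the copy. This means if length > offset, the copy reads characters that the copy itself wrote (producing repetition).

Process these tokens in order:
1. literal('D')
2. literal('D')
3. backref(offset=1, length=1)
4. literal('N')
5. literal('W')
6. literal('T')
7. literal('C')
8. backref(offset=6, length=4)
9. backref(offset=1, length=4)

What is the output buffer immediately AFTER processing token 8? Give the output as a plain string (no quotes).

Token 1: literal('D'). Output: "D"
Token 2: literal('D'). Output: "DD"
Token 3: backref(off=1, len=1). Copied 'D' from pos 1. Output: "DDD"
Token 4: literal('N'). Output: "DDDN"
Token 5: literal('W'). Output: "DDDNW"
Token 6: literal('T'). Output: "DDDNWT"
Token 7: literal('C'). Output: "DDDNWTC"
Token 8: backref(off=6, len=4). Copied 'DDNW' from pos 1. Output: "DDDNWTCDDNW"

Answer: DDDNWTCDDNW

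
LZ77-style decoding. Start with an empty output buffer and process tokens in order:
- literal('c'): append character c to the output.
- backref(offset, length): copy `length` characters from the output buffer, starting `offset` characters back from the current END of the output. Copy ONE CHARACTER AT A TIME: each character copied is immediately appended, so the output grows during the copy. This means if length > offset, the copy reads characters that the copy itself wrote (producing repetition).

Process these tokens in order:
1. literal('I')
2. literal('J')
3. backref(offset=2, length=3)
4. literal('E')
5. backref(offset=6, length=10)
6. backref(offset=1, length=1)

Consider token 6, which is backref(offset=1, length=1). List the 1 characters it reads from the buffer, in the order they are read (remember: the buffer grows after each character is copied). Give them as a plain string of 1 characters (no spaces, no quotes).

Answer: J

Derivation:
Token 1: literal('I'). Output: "I"
Token 2: literal('J'). Output: "IJ"
Token 3: backref(off=2, len=3) (overlapping!). Copied 'IJI' from pos 0. Output: "IJIJI"
Token 4: literal('E'). Output: "IJIJIE"
Token 5: backref(off=6, len=10) (overlapping!). Copied 'IJIJIEIJIJ' from pos 0. Output: "IJIJIEIJIJIEIJIJ"
Token 6: backref(off=1, len=1). Buffer before: "IJIJIEIJIJIEIJIJ" (len 16)
  byte 1: read out[15]='J', append. Buffer now: "IJIJIEIJIJIEIJIJJ"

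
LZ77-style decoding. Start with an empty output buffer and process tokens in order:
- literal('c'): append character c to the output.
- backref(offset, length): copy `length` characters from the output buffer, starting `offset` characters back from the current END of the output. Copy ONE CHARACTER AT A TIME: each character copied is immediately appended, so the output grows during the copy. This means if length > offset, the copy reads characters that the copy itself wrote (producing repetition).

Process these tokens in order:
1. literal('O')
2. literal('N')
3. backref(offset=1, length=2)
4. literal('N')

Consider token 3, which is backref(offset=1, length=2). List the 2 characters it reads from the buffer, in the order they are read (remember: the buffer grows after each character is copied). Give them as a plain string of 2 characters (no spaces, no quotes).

Answer: NN

Derivation:
Token 1: literal('O'). Output: "O"
Token 2: literal('N'). Output: "ON"
Token 3: backref(off=1, len=2). Buffer before: "ON" (len 2)
  byte 1: read out[1]='N', append. Buffer now: "ONN"
  byte 2: read out[2]='N', append. Buffer now: "ONNN"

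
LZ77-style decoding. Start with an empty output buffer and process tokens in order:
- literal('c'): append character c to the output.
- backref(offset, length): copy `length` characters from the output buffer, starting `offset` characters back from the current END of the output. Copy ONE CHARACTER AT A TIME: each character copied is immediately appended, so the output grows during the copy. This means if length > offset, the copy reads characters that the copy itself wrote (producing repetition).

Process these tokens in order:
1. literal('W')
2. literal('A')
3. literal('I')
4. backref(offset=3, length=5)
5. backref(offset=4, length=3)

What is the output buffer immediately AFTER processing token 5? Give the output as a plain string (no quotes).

Token 1: literal('W'). Output: "W"
Token 2: literal('A'). Output: "WA"
Token 3: literal('I'). Output: "WAI"
Token 4: backref(off=3, len=5) (overlapping!). Copied 'WAIWA' from pos 0. Output: "WAIWAIWA"
Token 5: backref(off=4, len=3). Copied 'AIW' from pos 4. Output: "WAIWAIWAAIW"

Answer: WAIWAIWAAIW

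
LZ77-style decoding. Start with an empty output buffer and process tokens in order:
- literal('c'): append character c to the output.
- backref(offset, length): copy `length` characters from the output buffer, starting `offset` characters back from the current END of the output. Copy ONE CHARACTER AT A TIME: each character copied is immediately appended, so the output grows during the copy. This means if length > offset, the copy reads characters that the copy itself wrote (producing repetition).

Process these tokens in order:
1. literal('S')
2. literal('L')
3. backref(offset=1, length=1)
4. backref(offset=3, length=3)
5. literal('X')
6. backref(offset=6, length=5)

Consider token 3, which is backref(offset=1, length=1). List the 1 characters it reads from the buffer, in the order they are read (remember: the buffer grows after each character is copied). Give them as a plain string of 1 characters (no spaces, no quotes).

Token 1: literal('S'). Output: "S"
Token 2: literal('L'). Output: "SL"
Token 3: backref(off=1, len=1). Buffer before: "SL" (len 2)
  byte 1: read out[1]='L', append. Buffer now: "SLL"

Answer: L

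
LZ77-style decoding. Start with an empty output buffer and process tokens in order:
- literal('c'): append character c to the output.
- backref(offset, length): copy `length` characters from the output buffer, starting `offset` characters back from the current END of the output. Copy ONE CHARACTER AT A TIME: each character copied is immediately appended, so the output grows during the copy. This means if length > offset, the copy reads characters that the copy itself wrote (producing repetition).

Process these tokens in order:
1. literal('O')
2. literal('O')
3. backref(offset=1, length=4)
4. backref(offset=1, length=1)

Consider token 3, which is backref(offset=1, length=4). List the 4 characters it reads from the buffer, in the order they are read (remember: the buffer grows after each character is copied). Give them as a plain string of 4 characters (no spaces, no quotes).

Answer: OOOO

Derivation:
Token 1: literal('O'). Output: "O"
Token 2: literal('O'). Output: "OO"
Token 3: backref(off=1, len=4). Buffer before: "OO" (len 2)
  byte 1: read out[1]='O', append. Buffer now: "OOO"
  byte 2: read out[2]='O', append. Buffer now: "OOOO"
  byte 3: read out[3]='O', append. Buffer now: "OOOOO"
  byte 4: read out[4]='O', append. Buffer now: "OOOOOO"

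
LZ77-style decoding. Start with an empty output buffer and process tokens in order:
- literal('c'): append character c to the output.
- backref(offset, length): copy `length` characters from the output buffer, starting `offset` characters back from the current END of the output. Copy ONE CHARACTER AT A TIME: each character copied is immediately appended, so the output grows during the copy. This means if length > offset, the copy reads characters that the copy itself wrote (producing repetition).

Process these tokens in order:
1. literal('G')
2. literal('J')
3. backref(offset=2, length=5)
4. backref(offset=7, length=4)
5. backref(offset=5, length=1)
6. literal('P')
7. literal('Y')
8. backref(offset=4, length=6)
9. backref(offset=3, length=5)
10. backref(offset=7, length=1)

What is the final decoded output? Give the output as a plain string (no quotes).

Answer: GJGJGJGGJGJGPYJGPYJGYJGYJJ

Derivation:
Token 1: literal('G'). Output: "G"
Token 2: literal('J'). Output: "GJ"
Token 3: backref(off=2, len=5) (overlapping!). Copied 'GJGJG' from pos 0. Output: "GJGJGJG"
Token 4: backref(off=7, len=4). Copied 'GJGJ' from pos 0. Output: "GJGJGJGGJGJ"
Token 5: backref(off=5, len=1). Copied 'G' from pos 6. Output: "GJGJGJGGJGJG"
Token 6: literal('P'). Output: "GJGJGJGGJGJGP"
Token 7: literal('Y'). Output: "GJGJGJGGJGJGPY"
Token 8: backref(off=4, len=6) (overlapping!). Copied 'JGPYJG' from pos 10. Output: "GJGJGJGGJGJGPYJGPYJG"
Token 9: backref(off=3, len=5) (overlapping!). Copied 'YJGYJ' from pos 17. Output: "GJGJGJGGJGJGPYJGPYJGYJGYJ"
Token 10: backref(off=7, len=1). Copied 'J' from pos 18. Output: "GJGJGJGGJGJGPYJGPYJGYJGYJJ"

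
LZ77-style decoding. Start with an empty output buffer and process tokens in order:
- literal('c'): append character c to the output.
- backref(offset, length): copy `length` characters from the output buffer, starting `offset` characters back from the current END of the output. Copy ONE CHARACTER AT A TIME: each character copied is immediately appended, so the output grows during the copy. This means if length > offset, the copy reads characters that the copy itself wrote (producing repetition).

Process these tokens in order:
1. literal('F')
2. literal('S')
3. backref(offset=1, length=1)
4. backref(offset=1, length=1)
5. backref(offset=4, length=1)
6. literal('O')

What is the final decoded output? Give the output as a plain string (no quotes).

Answer: FSSSFO

Derivation:
Token 1: literal('F'). Output: "F"
Token 2: literal('S'). Output: "FS"
Token 3: backref(off=1, len=1). Copied 'S' from pos 1. Output: "FSS"
Token 4: backref(off=1, len=1). Copied 'S' from pos 2. Output: "FSSS"
Token 5: backref(off=4, len=1). Copied 'F' from pos 0. Output: "FSSSF"
Token 6: literal('O'). Output: "FSSSFO"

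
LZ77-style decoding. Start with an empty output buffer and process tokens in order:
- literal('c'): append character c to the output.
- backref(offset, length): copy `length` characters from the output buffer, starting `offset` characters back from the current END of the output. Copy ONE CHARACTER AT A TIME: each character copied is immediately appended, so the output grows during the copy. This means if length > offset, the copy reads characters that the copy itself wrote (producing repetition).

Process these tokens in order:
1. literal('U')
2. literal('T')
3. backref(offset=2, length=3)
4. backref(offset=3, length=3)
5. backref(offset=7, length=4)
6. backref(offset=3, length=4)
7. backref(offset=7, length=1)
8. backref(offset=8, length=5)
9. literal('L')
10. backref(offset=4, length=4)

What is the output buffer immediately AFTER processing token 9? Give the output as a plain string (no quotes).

Token 1: literal('U'). Output: "U"
Token 2: literal('T'). Output: "UT"
Token 3: backref(off=2, len=3) (overlapping!). Copied 'UTU' from pos 0. Output: "UTUTU"
Token 4: backref(off=3, len=3). Copied 'UTU' from pos 2. Output: "UTUTUUTU"
Token 5: backref(off=7, len=4). Copied 'TUTU' from pos 1. Output: "UTUTUUTUTUTU"
Token 6: backref(off=3, len=4) (overlapping!). Copied 'UTUU' from pos 9. Output: "UTUTUUTUTUTUUTUU"
Token 7: backref(off=7, len=1). Copied 'U' from pos 9. Output: "UTUTUUTUTUTUUTUUU"
Token 8: backref(off=8, len=5). Copied 'UTUUT' from pos 9. Output: "UTUTUUTUTUTUUTUUUUTUUT"
Token 9: literal('L'). Output: "UTUTUUTUTUTUUTUUUUTUUTL"

Answer: UTUTUUTUTUTUUTUUUUTUUTL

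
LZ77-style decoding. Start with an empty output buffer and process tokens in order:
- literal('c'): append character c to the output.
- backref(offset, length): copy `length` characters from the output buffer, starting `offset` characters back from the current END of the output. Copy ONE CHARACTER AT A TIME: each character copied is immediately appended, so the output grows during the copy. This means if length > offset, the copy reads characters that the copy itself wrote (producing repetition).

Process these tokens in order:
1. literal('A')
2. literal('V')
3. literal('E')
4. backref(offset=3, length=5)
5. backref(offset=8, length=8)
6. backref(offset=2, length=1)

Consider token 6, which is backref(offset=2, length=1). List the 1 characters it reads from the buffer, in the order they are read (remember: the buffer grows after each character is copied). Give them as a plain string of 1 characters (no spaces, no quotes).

Token 1: literal('A'). Output: "A"
Token 2: literal('V'). Output: "AV"
Token 3: literal('E'). Output: "AVE"
Token 4: backref(off=3, len=5) (overlapping!). Copied 'AVEAV' from pos 0. Output: "AVEAVEAV"
Token 5: backref(off=8, len=8). Copied 'AVEAVEAV' from pos 0. Output: "AVEAVEAVAVEAVEAV"
Token 6: backref(off=2, len=1). Buffer before: "AVEAVEAVAVEAVEAV" (len 16)
  byte 1: read out[14]='A', append. Buffer now: "AVEAVEAVAVEAVEAVA"

Answer: A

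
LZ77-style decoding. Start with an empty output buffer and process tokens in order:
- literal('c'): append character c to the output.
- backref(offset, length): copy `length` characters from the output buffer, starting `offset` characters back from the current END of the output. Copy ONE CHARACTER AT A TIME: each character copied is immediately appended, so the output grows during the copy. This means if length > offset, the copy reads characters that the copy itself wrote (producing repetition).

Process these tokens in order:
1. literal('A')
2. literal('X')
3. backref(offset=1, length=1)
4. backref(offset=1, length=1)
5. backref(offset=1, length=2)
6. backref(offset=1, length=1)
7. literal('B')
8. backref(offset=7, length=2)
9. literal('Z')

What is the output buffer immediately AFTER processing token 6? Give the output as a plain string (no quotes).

Answer: AXXXXXX

Derivation:
Token 1: literal('A'). Output: "A"
Token 2: literal('X'). Output: "AX"
Token 3: backref(off=1, len=1). Copied 'X' from pos 1. Output: "AXX"
Token 4: backref(off=1, len=1). Copied 'X' from pos 2. Output: "AXXX"
Token 5: backref(off=1, len=2) (overlapping!). Copied 'XX' from pos 3. Output: "AXXXXX"
Token 6: backref(off=1, len=1). Copied 'X' from pos 5. Output: "AXXXXXX"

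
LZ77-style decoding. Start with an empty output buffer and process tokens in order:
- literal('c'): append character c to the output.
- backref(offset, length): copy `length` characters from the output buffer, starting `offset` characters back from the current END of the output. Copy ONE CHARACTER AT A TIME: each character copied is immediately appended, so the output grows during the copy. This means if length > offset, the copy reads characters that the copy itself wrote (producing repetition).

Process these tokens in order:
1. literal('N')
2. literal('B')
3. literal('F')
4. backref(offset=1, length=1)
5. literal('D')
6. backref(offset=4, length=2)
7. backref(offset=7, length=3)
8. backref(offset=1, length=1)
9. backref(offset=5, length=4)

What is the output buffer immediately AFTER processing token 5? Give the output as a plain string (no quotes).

Answer: NBFFD

Derivation:
Token 1: literal('N'). Output: "N"
Token 2: literal('B'). Output: "NB"
Token 3: literal('F'). Output: "NBF"
Token 4: backref(off=1, len=1). Copied 'F' from pos 2. Output: "NBFF"
Token 5: literal('D'). Output: "NBFFD"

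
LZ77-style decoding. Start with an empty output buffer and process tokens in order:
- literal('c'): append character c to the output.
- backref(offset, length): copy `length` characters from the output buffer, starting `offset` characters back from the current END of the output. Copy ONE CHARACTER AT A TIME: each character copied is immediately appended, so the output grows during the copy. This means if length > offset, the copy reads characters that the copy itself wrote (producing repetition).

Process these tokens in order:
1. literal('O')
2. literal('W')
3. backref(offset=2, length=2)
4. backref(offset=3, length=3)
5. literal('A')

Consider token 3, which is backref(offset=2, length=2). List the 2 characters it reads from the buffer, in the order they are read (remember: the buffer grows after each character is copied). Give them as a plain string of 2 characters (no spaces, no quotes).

Answer: OW

Derivation:
Token 1: literal('O'). Output: "O"
Token 2: literal('W'). Output: "OW"
Token 3: backref(off=2, len=2). Buffer before: "OW" (len 2)
  byte 1: read out[0]='O', append. Buffer now: "OWO"
  byte 2: read out[1]='W', append. Buffer now: "OWOW"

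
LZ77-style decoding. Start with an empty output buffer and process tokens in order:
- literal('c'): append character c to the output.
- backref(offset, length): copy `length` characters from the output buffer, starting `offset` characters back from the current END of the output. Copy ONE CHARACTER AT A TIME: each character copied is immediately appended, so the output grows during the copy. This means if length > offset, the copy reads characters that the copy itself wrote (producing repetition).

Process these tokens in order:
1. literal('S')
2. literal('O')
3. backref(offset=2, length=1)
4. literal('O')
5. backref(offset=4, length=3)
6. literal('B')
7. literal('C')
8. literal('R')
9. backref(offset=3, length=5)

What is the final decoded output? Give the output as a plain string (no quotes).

Token 1: literal('S'). Output: "S"
Token 2: literal('O'). Output: "SO"
Token 3: backref(off=2, len=1). Copied 'S' from pos 0. Output: "SOS"
Token 4: literal('O'). Output: "SOSO"
Token 5: backref(off=4, len=3). Copied 'SOS' from pos 0. Output: "SOSOSOS"
Token 6: literal('B'). Output: "SOSOSOSB"
Token 7: literal('C'). Output: "SOSOSOSBC"
Token 8: literal('R'). Output: "SOSOSOSBCR"
Token 9: backref(off=3, len=5) (overlapping!). Copied 'BCRBC' from pos 7. Output: "SOSOSOSBCRBCRBC"

Answer: SOSOSOSBCRBCRBC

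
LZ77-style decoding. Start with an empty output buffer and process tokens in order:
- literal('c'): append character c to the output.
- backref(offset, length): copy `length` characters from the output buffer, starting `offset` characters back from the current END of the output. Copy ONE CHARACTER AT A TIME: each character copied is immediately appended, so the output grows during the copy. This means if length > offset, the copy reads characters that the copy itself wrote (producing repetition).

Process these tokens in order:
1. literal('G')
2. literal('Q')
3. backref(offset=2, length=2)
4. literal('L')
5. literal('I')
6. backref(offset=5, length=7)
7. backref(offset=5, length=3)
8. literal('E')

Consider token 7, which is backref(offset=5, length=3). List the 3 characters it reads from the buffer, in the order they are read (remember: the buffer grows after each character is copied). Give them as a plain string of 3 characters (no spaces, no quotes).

Answer: QLI

Derivation:
Token 1: literal('G'). Output: "G"
Token 2: literal('Q'). Output: "GQ"
Token 3: backref(off=2, len=2). Copied 'GQ' from pos 0. Output: "GQGQ"
Token 4: literal('L'). Output: "GQGQL"
Token 5: literal('I'). Output: "GQGQLI"
Token 6: backref(off=5, len=7) (overlapping!). Copied 'QGQLIQG' from pos 1. Output: "GQGQLIQGQLIQG"
Token 7: backref(off=5, len=3). Buffer before: "GQGQLIQGQLIQG" (len 13)
  byte 1: read out[8]='Q', append. Buffer now: "GQGQLIQGQLIQGQ"
  byte 2: read out[9]='L', append. Buffer now: "GQGQLIQGQLIQGQL"
  byte 3: read out[10]='I', append. Buffer now: "GQGQLIQGQLIQGQLI"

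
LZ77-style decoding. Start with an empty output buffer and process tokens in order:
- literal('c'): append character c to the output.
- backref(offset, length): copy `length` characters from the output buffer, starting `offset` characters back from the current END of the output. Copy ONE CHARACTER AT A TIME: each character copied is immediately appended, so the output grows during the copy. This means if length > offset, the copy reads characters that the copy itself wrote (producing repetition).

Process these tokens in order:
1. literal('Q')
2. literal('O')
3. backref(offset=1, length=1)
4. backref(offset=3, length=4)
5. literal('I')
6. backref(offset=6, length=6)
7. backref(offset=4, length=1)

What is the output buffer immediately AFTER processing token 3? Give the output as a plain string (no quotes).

Token 1: literal('Q'). Output: "Q"
Token 2: literal('O'). Output: "QO"
Token 3: backref(off=1, len=1). Copied 'O' from pos 1. Output: "QOO"

Answer: QOO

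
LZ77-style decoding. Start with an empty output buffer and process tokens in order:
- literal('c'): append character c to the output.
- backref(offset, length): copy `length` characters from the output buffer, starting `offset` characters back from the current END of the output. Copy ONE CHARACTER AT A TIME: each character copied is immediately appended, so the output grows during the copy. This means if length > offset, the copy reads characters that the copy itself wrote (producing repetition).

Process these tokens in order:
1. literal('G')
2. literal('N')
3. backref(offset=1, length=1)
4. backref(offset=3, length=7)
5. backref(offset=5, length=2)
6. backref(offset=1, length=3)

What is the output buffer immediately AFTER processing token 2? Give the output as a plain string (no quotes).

Answer: GN

Derivation:
Token 1: literal('G'). Output: "G"
Token 2: literal('N'). Output: "GN"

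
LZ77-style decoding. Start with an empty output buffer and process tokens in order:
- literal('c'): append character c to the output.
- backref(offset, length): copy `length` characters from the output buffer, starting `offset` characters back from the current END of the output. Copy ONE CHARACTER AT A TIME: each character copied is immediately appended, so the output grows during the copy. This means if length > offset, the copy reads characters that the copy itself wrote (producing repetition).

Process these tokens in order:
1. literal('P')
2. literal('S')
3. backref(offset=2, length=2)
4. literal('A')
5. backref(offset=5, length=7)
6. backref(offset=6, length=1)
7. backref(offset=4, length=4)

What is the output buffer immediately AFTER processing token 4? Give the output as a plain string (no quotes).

Answer: PSPSA

Derivation:
Token 1: literal('P'). Output: "P"
Token 2: literal('S'). Output: "PS"
Token 3: backref(off=2, len=2). Copied 'PS' from pos 0. Output: "PSPS"
Token 4: literal('A'). Output: "PSPSA"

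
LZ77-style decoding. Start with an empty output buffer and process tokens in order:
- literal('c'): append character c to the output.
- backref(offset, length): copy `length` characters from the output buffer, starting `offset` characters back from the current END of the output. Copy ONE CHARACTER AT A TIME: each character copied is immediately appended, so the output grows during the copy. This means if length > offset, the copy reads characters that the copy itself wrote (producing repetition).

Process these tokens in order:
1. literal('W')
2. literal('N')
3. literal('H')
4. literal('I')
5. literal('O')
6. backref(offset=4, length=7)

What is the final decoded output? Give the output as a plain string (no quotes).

Answer: WNHIONHIONHI

Derivation:
Token 1: literal('W'). Output: "W"
Token 2: literal('N'). Output: "WN"
Token 3: literal('H'). Output: "WNH"
Token 4: literal('I'). Output: "WNHI"
Token 5: literal('O'). Output: "WNHIO"
Token 6: backref(off=4, len=7) (overlapping!). Copied 'NHIONHI' from pos 1. Output: "WNHIONHIONHI"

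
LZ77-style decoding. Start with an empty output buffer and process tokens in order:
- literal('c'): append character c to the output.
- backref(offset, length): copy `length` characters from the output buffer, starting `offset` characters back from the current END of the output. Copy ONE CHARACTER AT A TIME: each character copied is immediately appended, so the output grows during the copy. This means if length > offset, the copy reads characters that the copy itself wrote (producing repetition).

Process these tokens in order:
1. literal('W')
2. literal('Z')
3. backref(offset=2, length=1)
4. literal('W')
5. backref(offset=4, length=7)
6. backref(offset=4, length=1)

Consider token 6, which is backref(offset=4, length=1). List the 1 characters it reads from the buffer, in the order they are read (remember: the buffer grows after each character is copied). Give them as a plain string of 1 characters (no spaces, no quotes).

Token 1: literal('W'). Output: "W"
Token 2: literal('Z'). Output: "WZ"
Token 3: backref(off=2, len=1). Copied 'W' from pos 0. Output: "WZW"
Token 4: literal('W'). Output: "WZWW"
Token 5: backref(off=4, len=7) (overlapping!). Copied 'WZWWWZW' from pos 0. Output: "WZWWWZWWWZW"
Token 6: backref(off=4, len=1). Buffer before: "WZWWWZWWWZW" (len 11)
  byte 1: read out[7]='W', append. Buffer now: "WZWWWZWWWZWW"

Answer: W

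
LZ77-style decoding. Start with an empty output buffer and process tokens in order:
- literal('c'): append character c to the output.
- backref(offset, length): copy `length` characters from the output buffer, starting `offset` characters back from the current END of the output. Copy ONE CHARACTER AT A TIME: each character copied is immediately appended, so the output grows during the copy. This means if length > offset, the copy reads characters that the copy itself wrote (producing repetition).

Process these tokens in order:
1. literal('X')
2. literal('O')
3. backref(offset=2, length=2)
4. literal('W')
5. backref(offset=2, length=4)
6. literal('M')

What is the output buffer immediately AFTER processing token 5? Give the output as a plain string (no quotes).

Answer: XOXOWOWOW

Derivation:
Token 1: literal('X'). Output: "X"
Token 2: literal('O'). Output: "XO"
Token 3: backref(off=2, len=2). Copied 'XO' from pos 0. Output: "XOXO"
Token 4: literal('W'). Output: "XOXOW"
Token 5: backref(off=2, len=4) (overlapping!). Copied 'OWOW' from pos 3. Output: "XOXOWOWOW"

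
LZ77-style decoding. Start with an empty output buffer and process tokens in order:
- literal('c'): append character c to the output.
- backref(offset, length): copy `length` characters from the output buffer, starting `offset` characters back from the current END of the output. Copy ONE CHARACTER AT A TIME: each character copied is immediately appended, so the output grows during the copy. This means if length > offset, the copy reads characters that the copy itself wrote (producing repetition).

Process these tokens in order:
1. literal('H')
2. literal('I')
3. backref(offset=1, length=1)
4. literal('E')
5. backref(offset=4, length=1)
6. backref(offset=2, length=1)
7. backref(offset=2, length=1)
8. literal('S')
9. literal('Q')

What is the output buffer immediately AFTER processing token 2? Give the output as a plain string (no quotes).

Token 1: literal('H'). Output: "H"
Token 2: literal('I'). Output: "HI"

Answer: HI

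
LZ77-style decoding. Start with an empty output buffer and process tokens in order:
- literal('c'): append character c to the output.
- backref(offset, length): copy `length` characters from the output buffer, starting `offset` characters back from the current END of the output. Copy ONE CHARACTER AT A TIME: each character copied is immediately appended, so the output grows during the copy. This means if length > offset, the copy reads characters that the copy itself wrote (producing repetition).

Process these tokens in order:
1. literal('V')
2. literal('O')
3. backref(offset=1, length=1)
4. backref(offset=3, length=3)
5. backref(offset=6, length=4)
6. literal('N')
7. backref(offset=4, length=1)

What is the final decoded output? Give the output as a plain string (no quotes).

Answer: VOOVOOVOOVNO

Derivation:
Token 1: literal('V'). Output: "V"
Token 2: literal('O'). Output: "VO"
Token 3: backref(off=1, len=1). Copied 'O' from pos 1. Output: "VOO"
Token 4: backref(off=3, len=3). Copied 'VOO' from pos 0. Output: "VOOVOO"
Token 5: backref(off=6, len=4). Copied 'VOOV' from pos 0. Output: "VOOVOOVOOV"
Token 6: literal('N'). Output: "VOOVOOVOOVN"
Token 7: backref(off=4, len=1). Copied 'O' from pos 7. Output: "VOOVOOVOOVNO"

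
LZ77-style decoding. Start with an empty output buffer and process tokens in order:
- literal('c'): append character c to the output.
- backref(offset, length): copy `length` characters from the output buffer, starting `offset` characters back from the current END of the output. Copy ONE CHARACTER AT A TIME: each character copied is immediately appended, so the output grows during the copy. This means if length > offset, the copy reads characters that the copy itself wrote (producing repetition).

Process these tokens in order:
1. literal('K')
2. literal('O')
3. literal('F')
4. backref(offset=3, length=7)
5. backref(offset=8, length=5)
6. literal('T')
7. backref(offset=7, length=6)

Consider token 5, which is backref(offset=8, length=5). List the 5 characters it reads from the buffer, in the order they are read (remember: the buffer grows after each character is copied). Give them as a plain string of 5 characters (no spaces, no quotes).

Token 1: literal('K'). Output: "K"
Token 2: literal('O'). Output: "KO"
Token 3: literal('F'). Output: "KOF"
Token 4: backref(off=3, len=7) (overlapping!). Copied 'KOFKOFK' from pos 0. Output: "KOFKOFKOFK"
Token 5: backref(off=8, len=5). Buffer before: "KOFKOFKOFK" (len 10)
  byte 1: read out[2]='F', append. Buffer now: "KOFKOFKOFKF"
  byte 2: read out[3]='K', append. Buffer now: "KOFKOFKOFKFK"
  byte 3: read out[4]='O', append. Buffer now: "KOFKOFKOFKFKO"
  byte 4: read out[5]='F', append. Buffer now: "KOFKOFKOFKFKOF"
  byte 5: read out[6]='K', append. Buffer now: "KOFKOFKOFKFKOFK"

Answer: FKOFK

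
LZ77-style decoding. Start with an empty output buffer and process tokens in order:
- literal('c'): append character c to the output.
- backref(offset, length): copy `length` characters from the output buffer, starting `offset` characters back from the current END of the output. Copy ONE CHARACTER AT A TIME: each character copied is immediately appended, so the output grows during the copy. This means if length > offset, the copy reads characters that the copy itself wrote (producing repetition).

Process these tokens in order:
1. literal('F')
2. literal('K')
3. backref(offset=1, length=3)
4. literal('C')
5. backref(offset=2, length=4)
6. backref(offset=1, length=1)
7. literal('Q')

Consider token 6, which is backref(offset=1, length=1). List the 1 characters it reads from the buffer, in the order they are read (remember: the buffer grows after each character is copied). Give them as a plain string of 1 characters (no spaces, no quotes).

Token 1: literal('F'). Output: "F"
Token 2: literal('K'). Output: "FK"
Token 3: backref(off=1, len=3) (overlapping!). Copied 'KKK' from pos 1. Output: "FKKKK"
Token 4: literal('C'). Output: "FKKKKC"
Token 5: backref(off=2, len=4) (overlapping!). Copied 'KCKC' from pos 4. Output: "FKKKKCKCKC"
Token 6: backref(off=1, len=1). Buffer before: "FKKKKCKCKC" (len 10)
  byte 1: read out[9]='C', append. Buffer now: "FKKKKCKCKCC"

Answer: C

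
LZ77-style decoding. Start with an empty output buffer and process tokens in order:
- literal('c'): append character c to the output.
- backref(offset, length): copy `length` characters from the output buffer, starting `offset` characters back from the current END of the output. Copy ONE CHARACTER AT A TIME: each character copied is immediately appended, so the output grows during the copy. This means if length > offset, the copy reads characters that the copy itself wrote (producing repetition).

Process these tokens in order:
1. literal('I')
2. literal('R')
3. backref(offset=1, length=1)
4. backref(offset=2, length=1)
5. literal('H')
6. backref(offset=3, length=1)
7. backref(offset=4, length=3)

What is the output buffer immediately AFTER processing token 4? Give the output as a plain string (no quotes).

Answer: IRRR

Derivation:
Token 1: literal('I'). Output: "I"
Token 2: literal('R'). Output: "IR"
Token 3: backref(off=1, len=1). Copied 'R' from pos 1. Output: "IRR"
Token 4: backref(off=2, len=1). Copied 'R' from pos 1. Output: "IRRR"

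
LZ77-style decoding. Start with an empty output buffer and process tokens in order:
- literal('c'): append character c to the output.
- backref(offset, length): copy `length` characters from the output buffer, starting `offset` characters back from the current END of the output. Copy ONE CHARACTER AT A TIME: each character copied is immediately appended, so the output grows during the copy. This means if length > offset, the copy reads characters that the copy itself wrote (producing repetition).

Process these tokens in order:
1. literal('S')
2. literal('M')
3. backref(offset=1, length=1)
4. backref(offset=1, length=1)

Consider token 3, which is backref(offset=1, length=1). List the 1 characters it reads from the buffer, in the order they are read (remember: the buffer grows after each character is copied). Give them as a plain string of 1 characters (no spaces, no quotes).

Answer: M

Derivation:
Token 1: literal('S'). Output: "S"
Token 2: literal('M'). Output: "SM"
Token 3: backref(off=1, len=1). Buffer before: "SM" (len 2)
  byte 1: read out[1]='M', append. Buffer now: "SMM"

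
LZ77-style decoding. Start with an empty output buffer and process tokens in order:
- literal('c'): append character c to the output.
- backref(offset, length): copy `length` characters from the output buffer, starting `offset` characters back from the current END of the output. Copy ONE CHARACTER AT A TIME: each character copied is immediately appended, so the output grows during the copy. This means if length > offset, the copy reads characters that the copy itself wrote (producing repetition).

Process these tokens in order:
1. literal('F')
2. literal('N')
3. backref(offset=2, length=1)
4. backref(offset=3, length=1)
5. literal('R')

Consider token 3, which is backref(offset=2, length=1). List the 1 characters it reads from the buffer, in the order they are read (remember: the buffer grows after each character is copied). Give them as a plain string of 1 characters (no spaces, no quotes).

Token 1: literal('F'). Output: "F"
Token 2: literal('N'). Output: "FN"
Token 3: backref(off=2, len=1). Buffer before: "FN" (len 2)
  byte 1: read out[0]='F', append. Buffer now: "FNF"

Answer: F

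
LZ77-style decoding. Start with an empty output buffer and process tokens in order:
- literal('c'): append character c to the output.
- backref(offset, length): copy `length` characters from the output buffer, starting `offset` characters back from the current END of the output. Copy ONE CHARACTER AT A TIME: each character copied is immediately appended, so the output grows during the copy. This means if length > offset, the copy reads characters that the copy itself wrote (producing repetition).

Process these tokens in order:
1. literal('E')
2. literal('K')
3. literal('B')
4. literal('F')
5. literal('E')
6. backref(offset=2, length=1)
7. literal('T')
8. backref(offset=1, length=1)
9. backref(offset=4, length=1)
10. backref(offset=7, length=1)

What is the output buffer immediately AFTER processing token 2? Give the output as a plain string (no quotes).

Token 1: literal('E'). Output: "E"
Token 2: literal('K'). Output: "EK"

Answer: EK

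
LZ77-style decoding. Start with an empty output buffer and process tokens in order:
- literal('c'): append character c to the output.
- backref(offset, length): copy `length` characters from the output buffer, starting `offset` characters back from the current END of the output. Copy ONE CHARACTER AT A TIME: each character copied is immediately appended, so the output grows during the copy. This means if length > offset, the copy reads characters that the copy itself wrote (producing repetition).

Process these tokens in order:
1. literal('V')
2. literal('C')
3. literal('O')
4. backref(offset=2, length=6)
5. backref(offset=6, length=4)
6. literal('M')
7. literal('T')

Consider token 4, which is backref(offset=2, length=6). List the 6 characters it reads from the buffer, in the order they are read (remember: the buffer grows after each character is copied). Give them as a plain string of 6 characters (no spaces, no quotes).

Token 1: literal('V'). Output: "V"
Token 2: literal('C'). Output: "VC"
Token 3: literal('O'). Output: "VCO"
Token 4: backref(off=2, len=6). Buffer before: "VCO" (len 3)
  byte 1: read out[1]='C', append. Buffer now: "VCOC"
  byte 2: read out[2]='O', append. Buffer now: "VCOCO"
  byte 3: read out[3]='C', append. Buffer now: "VCOCOC"
  byte 4: read out[4]='O', append. Buffer now: "VCOCOCO"
  byte 5: read out[5]='C', append. Buffer now: "VCOCOCOC"
  byte 6: read out[6]='O', append. Buffer now: "VCOCOCOCO"

Answer: COCOCO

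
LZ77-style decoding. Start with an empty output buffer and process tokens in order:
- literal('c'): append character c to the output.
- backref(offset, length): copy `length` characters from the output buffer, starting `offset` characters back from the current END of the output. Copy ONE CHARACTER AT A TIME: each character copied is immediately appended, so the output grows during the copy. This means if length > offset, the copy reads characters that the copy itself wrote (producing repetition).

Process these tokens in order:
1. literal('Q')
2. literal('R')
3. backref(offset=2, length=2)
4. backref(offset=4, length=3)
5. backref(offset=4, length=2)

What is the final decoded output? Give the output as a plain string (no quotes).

Answer: QRQRQRQRQ

Derivation:
Token 1: literal('Q'). Output: "Q"
Token 2: literal('R'). Output: "QR"
Token 3: backref(off=2, len=2). Copied 'QR' from pos 0. Output: "QRQR"
Token 4: backref(off=4, len=3). Copied 'QRQ' from pos 0. Output: "QRQRQRQ"
Token 5: backref(off=4, len=2). Copied 'RQ' from pos 3. Output: "QRQRQRQRQ"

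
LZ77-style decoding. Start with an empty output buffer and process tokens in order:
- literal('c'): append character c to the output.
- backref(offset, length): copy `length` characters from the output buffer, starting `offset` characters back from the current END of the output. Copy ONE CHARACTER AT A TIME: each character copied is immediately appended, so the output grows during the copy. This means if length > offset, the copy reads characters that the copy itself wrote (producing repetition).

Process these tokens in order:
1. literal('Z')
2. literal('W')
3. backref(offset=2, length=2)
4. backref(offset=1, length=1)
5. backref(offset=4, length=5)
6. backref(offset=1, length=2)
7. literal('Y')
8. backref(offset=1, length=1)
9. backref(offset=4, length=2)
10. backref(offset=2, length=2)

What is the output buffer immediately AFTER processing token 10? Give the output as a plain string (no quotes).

Answer: ZWZWWWZWWWWWYYWWWW

Derivation:
Token 1: literal('Z'). Output: "Z"
Token 2: literal('W'). Output: "ZW"
Token 3: backref(off=2, len=2). Copied 'ZW' from pos 0. Output: "ZWZW"
Token 4: backref(off=1, len=1). Copied 'W' from pos 3. Output: "ZWZWW"
Token 5: backref(off=4, len=5) (overlapping!). Copied 'WZWWW' from pos 1. Output: "ZWZWWWZWWW"
Token 6: backref(off=1, len=2) (overlapping!). Copied 'WW' from pos 9. Output: "ZWZWWWZWWWWW"
Token 7: literal('Y'). Output: "ZWZWWWZWWWWWY"
Token 8: backref(off=1, len=1). Copied 'Y' from pos 12. Output: "ZWZWWWZWWWWWYY"
Token 9: backref(off=4, len=2). Copied 'WW' from pos 10. Output: "ZWZWWWZWWWWWYYWW"
Token 10: backref(off=2, len=2). Copied 'WW' from pos 14. Output: "ZWZWWWZWWWWWYYWWWW"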